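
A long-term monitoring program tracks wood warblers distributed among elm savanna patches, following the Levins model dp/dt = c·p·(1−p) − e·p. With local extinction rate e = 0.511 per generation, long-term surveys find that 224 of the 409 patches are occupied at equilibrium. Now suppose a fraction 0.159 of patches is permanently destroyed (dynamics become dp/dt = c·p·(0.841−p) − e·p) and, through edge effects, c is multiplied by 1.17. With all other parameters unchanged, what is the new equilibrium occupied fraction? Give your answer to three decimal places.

0.454

Observed p* = 224/409 = 0.54768.
Balance c(1−p*) = e gives c = e/(1 − 0.54768) = 0.511/0.45232 = 1.12973.
New p* = 0.841 − e/c = 0.841 − 0.51100/1.32178 = 0.45440.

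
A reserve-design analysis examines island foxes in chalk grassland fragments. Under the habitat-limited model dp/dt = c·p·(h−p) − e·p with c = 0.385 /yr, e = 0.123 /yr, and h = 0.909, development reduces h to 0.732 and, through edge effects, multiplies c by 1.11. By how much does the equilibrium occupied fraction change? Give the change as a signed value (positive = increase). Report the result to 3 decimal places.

-0.145

Before: p* = h − e/c = 0.909 − 0.123/0.385 = 0.909 − 0.3195 = 0.5895.
After: c = 0.42735, e = 0.123, h = 0.732; p* = 0.732 − 0.123/0.42735 = 0.4442.
Δp* = 0.4442 − 0.5895 = -0.1453.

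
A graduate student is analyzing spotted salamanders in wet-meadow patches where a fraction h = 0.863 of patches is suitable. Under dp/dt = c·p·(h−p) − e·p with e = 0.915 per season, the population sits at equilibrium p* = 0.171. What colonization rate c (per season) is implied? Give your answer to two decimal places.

1.32

At equilibrium c(h−p*) = e, so c = e/(h−p*).
c = 0.915/(0.863 − 0.171) = 0.915/0.6920 = 1.3223.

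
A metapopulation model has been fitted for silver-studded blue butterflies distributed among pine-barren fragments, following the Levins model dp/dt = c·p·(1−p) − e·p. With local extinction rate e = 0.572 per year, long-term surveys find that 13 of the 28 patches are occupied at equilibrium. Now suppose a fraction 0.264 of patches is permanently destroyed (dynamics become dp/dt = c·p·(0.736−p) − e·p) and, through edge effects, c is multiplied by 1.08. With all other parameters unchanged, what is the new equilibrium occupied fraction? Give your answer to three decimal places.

Observed p* = 13/28 = 0.46429.
Balance c(1−p*) = e gives c = e/(1 − 0.46429) = 0.572/0.53571 = 1.06774.
New p* = 0.736 − e/c = 0.736 − 0.57200/1.15316 = 0.23997.

0.240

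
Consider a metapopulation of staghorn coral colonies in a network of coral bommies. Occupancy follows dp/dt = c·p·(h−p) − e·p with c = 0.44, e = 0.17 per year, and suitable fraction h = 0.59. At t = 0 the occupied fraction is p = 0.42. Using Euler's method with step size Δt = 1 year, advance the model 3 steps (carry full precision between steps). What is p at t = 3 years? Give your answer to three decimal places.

0.328

Update rule: p ← p + [c·p·(h−p) − e·p]·Δt with Δt = 1.
p: 0.42000 → 0.38002  (Δp = -0.03998)
p: 0.38002 → 0.35052  (Δp = -0.02949)
p: 0.35052 → 0.32787  (Δp = -0.02265)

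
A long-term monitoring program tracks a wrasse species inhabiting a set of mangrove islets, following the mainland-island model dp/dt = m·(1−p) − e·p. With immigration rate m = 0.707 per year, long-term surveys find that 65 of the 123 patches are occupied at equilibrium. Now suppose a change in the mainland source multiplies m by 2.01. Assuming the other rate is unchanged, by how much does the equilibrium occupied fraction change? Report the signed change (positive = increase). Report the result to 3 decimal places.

Observed p* = 65/123 = 0.52846.
Balance m(1−p*) = e·p* gives e = m(1−p*)/p* = 0.707×0.47154/0.52846 = 0.63085.
New p* = m/(m+e) = 1.42107/(1.42107+0.63085) = 0.69256.
Δp* = 0.69256 − 0.52846 = +0.16410.

0.164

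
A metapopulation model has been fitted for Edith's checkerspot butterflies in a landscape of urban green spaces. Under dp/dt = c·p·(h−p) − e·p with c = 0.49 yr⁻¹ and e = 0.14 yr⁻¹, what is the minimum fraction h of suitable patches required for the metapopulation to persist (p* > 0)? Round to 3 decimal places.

0.286

p* = h − e/c is positive only when h > e/c.
h_min = e/c = 0.14/0.49 = 0.2857.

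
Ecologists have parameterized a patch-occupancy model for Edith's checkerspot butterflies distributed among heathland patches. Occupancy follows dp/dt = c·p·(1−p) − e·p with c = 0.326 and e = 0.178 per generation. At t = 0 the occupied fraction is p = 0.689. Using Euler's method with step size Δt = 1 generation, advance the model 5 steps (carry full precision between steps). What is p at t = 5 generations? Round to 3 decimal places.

0.532

Update rule: p ← p + [c·p·(1−p) − e·p]·Δt with Δt = 1.
p: 0.68900 → 0.63621  (Δp = -0.05279)
p: 0.63621 → 0.59842  (Δp = -0.03779)
p: 0.59842 → 0.57024  (Δp = -0.02818)
p: 0.57024 → 0.54863  (Δp = -0.02161)
p: 0.54863 → 0.53170  (Δp = -0.01693)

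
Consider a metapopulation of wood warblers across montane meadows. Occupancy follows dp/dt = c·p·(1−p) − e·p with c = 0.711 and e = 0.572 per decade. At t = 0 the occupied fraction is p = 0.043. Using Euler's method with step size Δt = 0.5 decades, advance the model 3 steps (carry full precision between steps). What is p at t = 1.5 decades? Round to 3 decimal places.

Update rule: p ← p + [c·p·(1−p) − e·p]·Δt with Δt = 0.5.
p: 0.04300 → 0.04533  (Δp = +0.00233)
p: 0.04533 → 0.04775  (Δp = +0.00242)
p: 0.04775 → 0.05026  (Δp = +0.00251)

0.050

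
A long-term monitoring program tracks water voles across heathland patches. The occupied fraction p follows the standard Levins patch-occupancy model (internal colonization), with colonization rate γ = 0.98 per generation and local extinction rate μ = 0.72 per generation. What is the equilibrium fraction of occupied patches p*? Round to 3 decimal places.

Setting dp/dt = 0 and dividing through by p* gives γ·(1−p*) = μ.
So p* = 1 − μ/γ = 1 − 0.72/0.98 = 1 − 0.7347 = 0.2653.

0.265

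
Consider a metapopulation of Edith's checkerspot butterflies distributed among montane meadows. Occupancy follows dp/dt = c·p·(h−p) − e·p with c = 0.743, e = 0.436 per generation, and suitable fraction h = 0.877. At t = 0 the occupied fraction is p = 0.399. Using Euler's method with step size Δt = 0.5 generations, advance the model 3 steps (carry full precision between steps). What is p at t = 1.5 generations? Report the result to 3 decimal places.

Update rule: p ← p + [c·p·(h−p) − e·p]·Δt with Δt = 0.5.
  1  |  dp/dt·Δt = -0.016129  |  p_1 = 0.382871
  2  |  dp/dt·Δt = -0.013183  |  p_2 = 0.369689
  3  |  dp/dt·Δt = -0.010918  |  p_3 = 0.358770

0.359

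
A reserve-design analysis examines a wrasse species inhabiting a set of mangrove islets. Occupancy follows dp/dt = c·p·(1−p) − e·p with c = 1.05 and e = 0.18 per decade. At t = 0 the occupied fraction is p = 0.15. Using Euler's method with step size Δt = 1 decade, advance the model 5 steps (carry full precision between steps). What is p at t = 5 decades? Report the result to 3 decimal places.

Update rule: p ← p + [c·p·(1−p) − e·p]·Δt with Δt = 1.
p: 0.15000 → 0.25687  (Δp = +0.10687)
p: 0.25687 → 0.41107  (Δp = +0.15420)
p: 0.41107 → 0.59128  (Δp = +0.18020)
p: 0.59128 → 0.73860  (Δp = +0.14732)
p: 0.73860 → 0.80837  (Δp = +0.06978)

0.808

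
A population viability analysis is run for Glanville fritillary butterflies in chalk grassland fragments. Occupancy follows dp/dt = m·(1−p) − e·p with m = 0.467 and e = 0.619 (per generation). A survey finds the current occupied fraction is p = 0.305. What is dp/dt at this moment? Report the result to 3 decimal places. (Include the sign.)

0.136

Colonization term: m·(1−p) = 0.467×0.6950 = 0.32457.
Extinction term: e·p = 0.18879.
dp/dt = 0.32457 − 0.18879 = 0.13577.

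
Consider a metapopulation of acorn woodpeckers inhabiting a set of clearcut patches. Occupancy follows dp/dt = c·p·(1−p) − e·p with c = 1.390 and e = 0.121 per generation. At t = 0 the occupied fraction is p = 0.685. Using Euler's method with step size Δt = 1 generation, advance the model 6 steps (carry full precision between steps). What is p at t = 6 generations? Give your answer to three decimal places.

Update rule: p ← p + [c·p·(1−p) − e·p]·Δt with Δt = 1.
p: 0.68500 → 0.90204  (Δp = +0.21704)
p: 0.90204 → 0.91572  (Δp = +0.01368)
p: 0.91572 → 0.91219  (Δp = -0.00352)
p: 0.91219 → 0.91315  (Δp = +0.00096)
p: 0.91315 → 0.91290  (Δp = -0.00026)
p: 0.91290 → 0.91296  (Δp = +0.00007)

0.913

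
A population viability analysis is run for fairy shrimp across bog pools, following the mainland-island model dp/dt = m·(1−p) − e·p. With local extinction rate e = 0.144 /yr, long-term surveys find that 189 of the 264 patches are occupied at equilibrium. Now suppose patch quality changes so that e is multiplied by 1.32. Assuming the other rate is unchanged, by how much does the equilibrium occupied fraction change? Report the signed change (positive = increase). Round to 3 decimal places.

Observed p* = 189/264 = 0.71591.
Balance m(1−p*) = e·p* gives m = e·p*/(1−p*) = 0.144×0.71591/0.28409 = 0.36288.
New p* = m/(m+e) = 0.36288/(0.36288+0.19008) = 0.65625.
Δp* = 0.65625 − 0.71591 = -0.05966.

-0.060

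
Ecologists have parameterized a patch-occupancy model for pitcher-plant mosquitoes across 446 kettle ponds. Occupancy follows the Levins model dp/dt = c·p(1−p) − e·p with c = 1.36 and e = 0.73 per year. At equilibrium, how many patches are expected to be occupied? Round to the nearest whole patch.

p* = 1 − e/c = 1 − 0.73/1.36 = 0.4632.
Expected occupied patches = N × p* = 446 × 0.4632 = 206.60 ≈ 207.

207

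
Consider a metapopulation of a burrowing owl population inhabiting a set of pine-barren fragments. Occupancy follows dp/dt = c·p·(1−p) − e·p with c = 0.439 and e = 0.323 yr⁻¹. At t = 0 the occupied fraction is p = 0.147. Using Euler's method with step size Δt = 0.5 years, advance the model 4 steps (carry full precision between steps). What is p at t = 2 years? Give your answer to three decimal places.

Update rule: p ← p + [c·p·(1−p) − e·p]·Δt with Δt = 0.5.
step 1: Δp = +0.00378, p = 0.15078
step 2: Δp = +0.00375, p = 0.15454
step 3: Δp = +0.00372, p = 0.15826
step 4: Δp = +0.00368, p = 0.16194

0.162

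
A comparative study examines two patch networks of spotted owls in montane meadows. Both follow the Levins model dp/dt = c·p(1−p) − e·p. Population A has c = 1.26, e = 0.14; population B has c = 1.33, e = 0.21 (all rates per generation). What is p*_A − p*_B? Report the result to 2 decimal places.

0.05

A: p*_A = 1 − 0.14/1.26 = 0.8889.
B: p*_B = 1 − 0.21/1.33 = 0.8421.
p*_A − p*_B = 0.8889 − 0.8421 = 0.0468.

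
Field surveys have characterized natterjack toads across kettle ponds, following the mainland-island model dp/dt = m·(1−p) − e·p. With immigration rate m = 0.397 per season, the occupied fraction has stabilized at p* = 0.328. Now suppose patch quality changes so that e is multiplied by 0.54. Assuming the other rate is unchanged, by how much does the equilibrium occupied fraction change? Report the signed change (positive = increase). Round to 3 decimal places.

0.147

Balance m(1−p*) = e·p* gives e = m(1−p*)/p* = 0.397×0.67200/0.32800 = 0.81337.
New p* = m/(m+e) = 0.39700/(0.39700+0.43922) = 0.47476.
Δp* = 0.47476 − 0.32800 = +0.14676.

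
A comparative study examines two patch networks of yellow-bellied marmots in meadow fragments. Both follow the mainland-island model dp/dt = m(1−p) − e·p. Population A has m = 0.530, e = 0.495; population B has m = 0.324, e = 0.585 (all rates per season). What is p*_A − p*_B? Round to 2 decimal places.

0.16

A: p*_A = m/(m+e) = 0.530/1.0250 = 0.5171.
B: p*_B = 0.324/0.9090 = 0.3564.
p*_A − p*_B = 0.5171 − 0.3564 = 0.1606.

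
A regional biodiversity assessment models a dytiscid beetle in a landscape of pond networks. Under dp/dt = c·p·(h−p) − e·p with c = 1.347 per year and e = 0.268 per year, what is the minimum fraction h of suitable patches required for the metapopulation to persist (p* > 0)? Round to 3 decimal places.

0.199

p* = h − e/c is positive only when h > e/c.
h_min = e/c = 0.268/1.347 = 0.1990.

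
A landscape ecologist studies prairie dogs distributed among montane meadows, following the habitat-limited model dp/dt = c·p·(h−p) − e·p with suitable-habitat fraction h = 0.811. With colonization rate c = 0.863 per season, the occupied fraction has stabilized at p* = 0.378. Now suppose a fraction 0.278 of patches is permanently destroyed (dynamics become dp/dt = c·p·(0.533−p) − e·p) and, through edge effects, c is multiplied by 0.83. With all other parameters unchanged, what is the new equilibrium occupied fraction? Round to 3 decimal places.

Balance c(h−p*) = e gives e = 0.863×(0.811 − 0.37800) = 0.37368.
New p* = 0.533 − e/c = 0.533 − 0.37368/0.71629 = 0.01131.

0.011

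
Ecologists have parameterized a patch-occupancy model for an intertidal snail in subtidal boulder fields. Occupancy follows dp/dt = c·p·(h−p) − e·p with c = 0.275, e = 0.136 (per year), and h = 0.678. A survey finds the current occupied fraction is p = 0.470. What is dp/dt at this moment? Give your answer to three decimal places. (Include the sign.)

-0.037

Colonization term: c·p·(h−p) = 0.275×0.470×0.2080 = 0.02688.
Extinction term: e·p = 0.06392.
dp/dt = 0.02688 − 0.06392 = -0.03704.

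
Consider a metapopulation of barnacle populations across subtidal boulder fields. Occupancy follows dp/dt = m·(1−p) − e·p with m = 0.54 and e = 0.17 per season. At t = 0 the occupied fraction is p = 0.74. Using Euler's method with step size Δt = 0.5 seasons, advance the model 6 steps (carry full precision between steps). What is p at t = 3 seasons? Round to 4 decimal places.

0.7591

Update rule: p ← p + [m·(1−p) − e·p]·Δt with Δt = 0.5.
  1  |  dp/dt·Δt = +0.007300  |  p_1 = 0.747300
  2  |  dp/dt·Δt = +0.004709  |  p_2 = 0.752008
  3  |  dp/dt·Δt = +0.003037  |  p_3 = 0.755045
  4  |  dp/dt·Δt = +0.001959  |  p_4 = 0.757004
  5  |  dp/dt·Δt = +0.001263  |  p_5 = 0.758268
  6  |  dp/dt·Δt = +0.000815  |  p_6 = 0.759083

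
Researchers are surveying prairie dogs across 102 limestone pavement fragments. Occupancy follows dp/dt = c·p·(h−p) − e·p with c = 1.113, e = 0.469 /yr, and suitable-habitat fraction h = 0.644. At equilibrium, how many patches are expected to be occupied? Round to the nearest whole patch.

p* = h − e/c = 0.644 − 0.4214 = 0.2226.
Expected occupied patches = N × p* = 102 × 0.2226 = 22.71 ≈ 23.

23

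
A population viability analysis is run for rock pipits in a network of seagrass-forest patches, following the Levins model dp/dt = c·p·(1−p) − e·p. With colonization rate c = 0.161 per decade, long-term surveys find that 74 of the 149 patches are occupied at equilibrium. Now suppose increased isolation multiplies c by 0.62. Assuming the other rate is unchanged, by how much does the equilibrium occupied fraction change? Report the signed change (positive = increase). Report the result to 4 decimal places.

-0.3085

Observed p* = 74/149 = 0.49664.
Balance c(1−p*) = e gives e = 0.161×(1 − 0.49664) = 0.08104.
New p* = 1 − e/c = 1 − 0.08104/0.09982 = 0.18814.
Δp* = 0.18814 − 0.49664 = -0.30850.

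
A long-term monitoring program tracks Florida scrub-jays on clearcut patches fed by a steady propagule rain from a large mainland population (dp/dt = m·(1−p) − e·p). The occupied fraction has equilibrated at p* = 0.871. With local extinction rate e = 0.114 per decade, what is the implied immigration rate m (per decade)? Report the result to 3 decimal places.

0.770

At equilibrium m(1−p*) = e·p*, so m = e·p*/(1−p*).
m = 0.114 × 0.871 / 0.1290 = 0.0993/0.1290 = 0.7697.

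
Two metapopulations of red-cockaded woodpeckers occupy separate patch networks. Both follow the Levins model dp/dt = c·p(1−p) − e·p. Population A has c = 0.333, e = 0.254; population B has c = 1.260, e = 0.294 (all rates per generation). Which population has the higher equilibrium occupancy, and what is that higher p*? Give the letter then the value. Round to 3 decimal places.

B, 0.767

A: p*_A = 1 − 0.254/0.333 = 0.2372.
B: p*_B = 1 − 0.294/1.260 = 0.7667.
B is higher at 0.7667.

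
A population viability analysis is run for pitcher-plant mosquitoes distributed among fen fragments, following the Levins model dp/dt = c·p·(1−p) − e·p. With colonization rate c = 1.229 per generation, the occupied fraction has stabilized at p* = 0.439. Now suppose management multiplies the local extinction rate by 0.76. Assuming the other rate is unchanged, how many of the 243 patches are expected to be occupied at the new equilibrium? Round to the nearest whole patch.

Balance c(1−p*) = e gives e = 1.229×(1 − 0.43900) = 0.68947.
New p* = 1 − e/c = 1 − 0.52400/1.22900 = 0.57364.
Expected occupied = 243 × 0.57364 = 139.39 ≈ 139.

139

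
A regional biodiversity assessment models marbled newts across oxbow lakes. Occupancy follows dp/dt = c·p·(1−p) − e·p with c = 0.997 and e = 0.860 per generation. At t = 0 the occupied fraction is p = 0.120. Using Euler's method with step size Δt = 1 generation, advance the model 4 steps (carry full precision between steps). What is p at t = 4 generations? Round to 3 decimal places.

0.127

Update rule: p ← p + [c·p·(1−p) − e·p]·Δt with Δt = 1.
t = 1: p = 0.12000 + (+0.00208) = 0.12208
t = 2: p = 0.12208 + (+0.00187) = 0.12395
t = 3: p = 0.12395 + (+0.00166) = 0.12561
t = 4: p = 0.12561 + (+0.00148) = 0.12709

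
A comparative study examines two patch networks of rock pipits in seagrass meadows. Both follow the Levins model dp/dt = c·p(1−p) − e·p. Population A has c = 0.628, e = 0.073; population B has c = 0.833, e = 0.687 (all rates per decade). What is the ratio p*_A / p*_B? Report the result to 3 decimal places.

5.042

A: p*_A = 1 − 0.073/0.628 = 0.8838.
B: p*_B = 1 − 0.687/0.833 = 0.1753.
p*_A / p*_B = 0.8838/0.1753 = 5.0423.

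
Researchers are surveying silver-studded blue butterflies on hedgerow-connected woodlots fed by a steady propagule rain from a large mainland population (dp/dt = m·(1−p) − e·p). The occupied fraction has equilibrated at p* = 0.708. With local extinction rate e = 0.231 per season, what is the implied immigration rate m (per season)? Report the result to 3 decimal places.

At equilibrium m(1−p*) = e·p*, so m = e·p*/(1−p*).
m = 0.231 × 0.708 / 0.2920 = 0.1635/0.2920 = 0.5601.

0.560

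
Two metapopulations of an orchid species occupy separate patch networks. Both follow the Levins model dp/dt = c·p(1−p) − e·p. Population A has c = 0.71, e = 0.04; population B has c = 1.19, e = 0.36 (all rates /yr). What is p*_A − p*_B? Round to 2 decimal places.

0.25

A: p*_A = 1 − 0.04/0.71 = 0.9437.
B: p*_B = 1 − 0.36/1.19 = 0.6975.
p*_A − p*_B = 0.9437 − 0.6975 = 0.2462.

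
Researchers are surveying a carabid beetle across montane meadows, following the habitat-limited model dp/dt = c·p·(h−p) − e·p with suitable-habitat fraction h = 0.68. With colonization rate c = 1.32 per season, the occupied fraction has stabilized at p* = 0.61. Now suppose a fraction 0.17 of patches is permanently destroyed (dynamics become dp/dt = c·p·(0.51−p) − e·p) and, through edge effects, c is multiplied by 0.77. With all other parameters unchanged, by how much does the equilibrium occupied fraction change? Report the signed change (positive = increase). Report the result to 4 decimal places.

-0.1909

Balance c(h−p*) = e gives e = 1.32×(0.68 − 0.61000) = 0.09240.
New p* = 0.51 − e/c = 0.51 − 0.09240/1.01640 = 0.41909.
Δp* = 0.41909 − 0.61000 = -0.19091.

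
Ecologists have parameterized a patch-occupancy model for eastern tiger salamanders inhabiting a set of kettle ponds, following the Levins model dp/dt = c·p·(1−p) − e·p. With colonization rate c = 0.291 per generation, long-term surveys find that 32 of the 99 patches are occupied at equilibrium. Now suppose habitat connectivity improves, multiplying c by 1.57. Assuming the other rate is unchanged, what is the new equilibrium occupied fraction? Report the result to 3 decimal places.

Observed p* = 32/99 = 0.32323.
Balance c(1−p*) = e gives e = 0.291×(1 − 0.32323) = 0.19694.
New p* = 1 − e/c = 1 − 0.19694/0.45687 = 0.56894.

0.569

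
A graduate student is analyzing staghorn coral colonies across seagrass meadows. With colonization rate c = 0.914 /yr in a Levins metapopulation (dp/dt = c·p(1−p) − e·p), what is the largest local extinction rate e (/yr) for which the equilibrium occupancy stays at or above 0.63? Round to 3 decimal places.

0.338

1 − e/c ≥ 0.63 ⇒ e ≤ c(1 − 0.63) = 0.914 × 0.3700.
e_max = 0.3382.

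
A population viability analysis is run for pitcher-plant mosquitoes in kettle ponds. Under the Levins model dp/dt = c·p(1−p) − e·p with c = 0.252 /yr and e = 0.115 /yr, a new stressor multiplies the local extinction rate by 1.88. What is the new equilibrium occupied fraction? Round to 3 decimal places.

Before: p* = 1 − 0.115/0.252 = 0.5437.
After the change, c = 0.252, e = 0.2162, so p* = 1 − 0.2162/0.252 = 0.1421.

0.142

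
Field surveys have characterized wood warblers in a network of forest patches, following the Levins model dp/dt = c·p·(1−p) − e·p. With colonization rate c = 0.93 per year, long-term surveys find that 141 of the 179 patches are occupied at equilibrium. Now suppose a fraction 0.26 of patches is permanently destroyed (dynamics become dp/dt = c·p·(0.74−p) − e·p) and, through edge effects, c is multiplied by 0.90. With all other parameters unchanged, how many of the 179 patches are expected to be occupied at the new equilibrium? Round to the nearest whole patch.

90

Observed p* = 141/179 = 0.78771.
Balance c(1−p*) = e gives e = 0.93×(1 − 0.78771) = 0.19743.
New p* = 0.74 − e/c = 0.74 − 0.19743/0.83700 = 0.50412.
Expected occupied = 179 × 0.50412 = 90.24 ≈ 90.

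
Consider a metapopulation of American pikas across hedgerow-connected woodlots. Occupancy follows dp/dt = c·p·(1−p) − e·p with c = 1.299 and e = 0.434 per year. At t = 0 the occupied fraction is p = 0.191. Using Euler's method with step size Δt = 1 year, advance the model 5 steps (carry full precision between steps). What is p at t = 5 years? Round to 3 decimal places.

Update rule: p ← p + [c·p·(1−p) − e·p]·Δt with Δt = 1.
  1  |  dp/dt·Δt = +0.117826  |  p_1 = 0.308826
  2  |  dp/dt·Δt = +0.143244  |  p_2 = 0.452071
  3  |  dp/dt·Δt = +0.125567  |  p_3 = 0.577638
  4  |  dp/dt·Δt = +0.066225  |  p_4 = 0.643863
  5  |  dp/dt·Δt = +0.018429  |  p_5 = 0.662292

0.662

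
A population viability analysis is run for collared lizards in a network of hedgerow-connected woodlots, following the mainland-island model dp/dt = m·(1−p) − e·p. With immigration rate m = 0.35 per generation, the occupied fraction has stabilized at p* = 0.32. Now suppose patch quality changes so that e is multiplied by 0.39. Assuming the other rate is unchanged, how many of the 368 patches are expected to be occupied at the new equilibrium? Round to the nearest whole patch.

201

Balance m(1−p*) = e·p* gives e = m(1−p*)/p* = 0.35×0.68000/0.32000 = 0.74375.
New p* = m/(m+e) = 0.35000/(0.35000+0.29006) = 0.54682.
Expected occupied = 368 × 0.54682 = 201.23 ≈ 201.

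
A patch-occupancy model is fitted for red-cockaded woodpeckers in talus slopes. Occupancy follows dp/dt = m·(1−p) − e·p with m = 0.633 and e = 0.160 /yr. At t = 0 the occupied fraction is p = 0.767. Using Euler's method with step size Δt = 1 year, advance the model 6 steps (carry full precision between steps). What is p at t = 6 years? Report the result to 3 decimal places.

Update rule: p ← p + [m·(1−p) − e·p]·Δt with Δt = 1.
  1  |  dp/dt·Δt = +0.024769  |  p_1 = 0.791769
  2  |  dp/dt·Δt = +0.005127  |  p_2 = 0.796896
  3  |  dp/dt·Δt = +0.001061  |  p_3 = 0.797958
  4  |  dp/dt·Δt = +0.000220  |  p_4 = 0.798177
  5  |  dp/dt·Δt = +0.000045  |  p_5 = 0.798223
  6  |  dp/dt·Δt = +0.000009  |  p_6 = 0.798232

0.798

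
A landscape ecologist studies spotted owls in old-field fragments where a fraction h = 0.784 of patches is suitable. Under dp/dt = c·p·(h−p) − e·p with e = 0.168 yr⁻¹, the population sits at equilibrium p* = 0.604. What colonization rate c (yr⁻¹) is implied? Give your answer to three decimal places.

0.933

At equilibrium c(h−p*) = e, so c = e/(h−p*).
c = 0.168/(0.784 − 0.604) = 0.168/0.1800 = 0.9333.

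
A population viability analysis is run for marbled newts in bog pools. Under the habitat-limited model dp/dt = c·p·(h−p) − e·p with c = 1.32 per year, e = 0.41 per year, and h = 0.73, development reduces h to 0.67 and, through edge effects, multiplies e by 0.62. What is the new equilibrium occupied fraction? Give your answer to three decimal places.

Before: p* = h − e/c = 0.73 − 0.41/1.32 = 0.73 − 0.3106 = 0.4194.
After: c = 1.32, e = 0.2542, h = 0.67; p* = 0.67 − 0.2542/1.32 = 0.4774.

0.477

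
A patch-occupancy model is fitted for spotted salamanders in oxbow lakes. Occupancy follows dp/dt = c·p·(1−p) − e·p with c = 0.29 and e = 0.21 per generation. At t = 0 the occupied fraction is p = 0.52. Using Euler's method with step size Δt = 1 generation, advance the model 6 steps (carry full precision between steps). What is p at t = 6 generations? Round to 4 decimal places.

Update rule: p ← p + [c·p·(1−p) − e·p]·Δt with Δt = 1.
t = 1: p = 0.52000 + (-0.03682) = 0.48318
t = 2: p = 0.48318 + (-0.02905) = 0.45413
t = 3: p = 0.45413 + (-0.02348) = 0.43066
t = 4: p = 0.43066 + (-0.01933) = 0.41132
t = 5: p = 0.41132 + (-0.01616) = 0.39516
t = 6: p = 0.39516 + (-0.01367) = 0.38149

0.3815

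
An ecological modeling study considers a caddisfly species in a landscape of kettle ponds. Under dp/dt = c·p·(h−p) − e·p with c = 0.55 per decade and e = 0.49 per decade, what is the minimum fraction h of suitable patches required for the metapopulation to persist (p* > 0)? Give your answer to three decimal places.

p* = h − e/c is positive only when h > e/c.
h_min = e/c = 0.49/0.55 = 0.8909.

0.891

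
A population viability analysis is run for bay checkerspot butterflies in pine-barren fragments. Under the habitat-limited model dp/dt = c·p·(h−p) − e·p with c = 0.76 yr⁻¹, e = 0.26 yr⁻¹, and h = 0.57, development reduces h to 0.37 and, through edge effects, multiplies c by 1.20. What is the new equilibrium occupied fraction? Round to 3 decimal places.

Before: p* = h − e/c = 0.57 − 0.26/0.76 = 0.57 − 0.3421 = 0.2279.
After: c = 0.912, e = 0.26, h = 0.37; p* = 0.37 − 0.26/0.912 = 0.0849.

0.085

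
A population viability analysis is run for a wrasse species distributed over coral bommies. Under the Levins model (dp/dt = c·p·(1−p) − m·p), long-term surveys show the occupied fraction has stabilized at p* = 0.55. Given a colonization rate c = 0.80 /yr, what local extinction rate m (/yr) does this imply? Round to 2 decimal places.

0.36

At equilibrium c(1−p*) = m.
m = 0.80 × (1 − 0.55) = 0.80 × 0.4500 = 0.3600.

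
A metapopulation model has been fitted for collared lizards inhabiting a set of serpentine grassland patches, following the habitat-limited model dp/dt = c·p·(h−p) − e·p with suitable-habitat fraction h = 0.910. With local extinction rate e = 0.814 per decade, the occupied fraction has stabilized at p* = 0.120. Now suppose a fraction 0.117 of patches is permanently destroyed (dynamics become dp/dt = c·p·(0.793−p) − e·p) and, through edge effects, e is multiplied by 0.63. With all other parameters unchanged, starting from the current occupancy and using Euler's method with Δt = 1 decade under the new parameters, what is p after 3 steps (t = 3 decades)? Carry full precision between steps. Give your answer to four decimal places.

0.1863

Balance c(h−p*) = e gives c = e/(0.91 − 0.12000) = 0.814/0.79000 = 1.03038.
Starting from p₀ = 0.12000; update p ← p + (dp/dt)·Δt with the new parameters.
t = 1: p = 0.12000 + (+0.02168) = 0.14168
t = 2: p = 0.14168 + (+0.02243) = 0.16410
t = 3: p = 0.16410 + (+0.02218) = 0.18629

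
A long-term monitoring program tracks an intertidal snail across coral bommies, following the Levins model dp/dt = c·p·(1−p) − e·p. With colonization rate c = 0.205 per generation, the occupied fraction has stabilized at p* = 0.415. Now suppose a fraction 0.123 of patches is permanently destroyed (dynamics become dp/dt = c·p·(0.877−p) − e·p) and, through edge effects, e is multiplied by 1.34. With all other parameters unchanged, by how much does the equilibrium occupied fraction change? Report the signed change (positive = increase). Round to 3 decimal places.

-0.322

Balance c(1−p*) = e gives e = 0.205×(1 − 0.41500) = 0.11992.
New p* = 0.877 − e/c = 0.877 − 0.16069/0.20500 = 0.09315.
Δp* = 0.09315 − 0.41500 = -0.32185.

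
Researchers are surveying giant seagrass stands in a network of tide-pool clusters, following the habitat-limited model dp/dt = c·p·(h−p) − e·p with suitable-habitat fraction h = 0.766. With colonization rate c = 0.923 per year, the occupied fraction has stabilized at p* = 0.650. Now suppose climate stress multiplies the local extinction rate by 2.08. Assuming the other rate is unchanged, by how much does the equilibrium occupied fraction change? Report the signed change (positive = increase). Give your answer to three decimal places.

Balance c(h−p*) = e gives e = 0.923×(0.766 − 0.65000) = 0.10707.
New p* = 0.766 − e/c = 0.766 − 0.22271/0.92300 = 0.52471.
Δp* = 0.52471 − 0.65000 = -0.12529.

-0.125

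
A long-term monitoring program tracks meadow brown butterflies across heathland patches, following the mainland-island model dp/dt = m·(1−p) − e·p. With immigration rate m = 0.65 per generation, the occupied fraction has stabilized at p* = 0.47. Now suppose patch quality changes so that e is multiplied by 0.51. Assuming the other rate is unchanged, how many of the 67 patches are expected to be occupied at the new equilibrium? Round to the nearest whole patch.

Balance m(1−p*) = e·p* gives e = m(1−p*)/p* = 0.65×0.53000/0.47000 = 0.73298.
New p* = m/(m+e) = 0.65000/(0.65000+0.37382) = 0.63488.
Expected occupied = 67 × 0.63488 = 42.54 ≈ 43.

43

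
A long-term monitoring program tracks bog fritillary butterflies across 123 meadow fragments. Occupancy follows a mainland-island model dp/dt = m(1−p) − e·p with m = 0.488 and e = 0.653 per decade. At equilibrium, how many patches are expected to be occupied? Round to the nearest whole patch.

p* = m/(m+e) = 0.488/1.1410 = 0.4277.
Expected occupied patches = N × p* = 123 × 0.4277 = 52.61 ≈ 53.

53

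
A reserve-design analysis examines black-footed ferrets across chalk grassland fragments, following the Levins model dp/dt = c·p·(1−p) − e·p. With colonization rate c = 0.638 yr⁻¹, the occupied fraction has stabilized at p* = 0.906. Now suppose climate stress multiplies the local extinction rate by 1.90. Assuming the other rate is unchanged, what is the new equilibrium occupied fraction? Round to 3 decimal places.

Balance c(1−p*) = e gives e = 0.638×(1 − 0.90600) = 0.05997.
New p* = 1 − e/c = 1 − 0.11394/0.63800 = 0.82141.

0.821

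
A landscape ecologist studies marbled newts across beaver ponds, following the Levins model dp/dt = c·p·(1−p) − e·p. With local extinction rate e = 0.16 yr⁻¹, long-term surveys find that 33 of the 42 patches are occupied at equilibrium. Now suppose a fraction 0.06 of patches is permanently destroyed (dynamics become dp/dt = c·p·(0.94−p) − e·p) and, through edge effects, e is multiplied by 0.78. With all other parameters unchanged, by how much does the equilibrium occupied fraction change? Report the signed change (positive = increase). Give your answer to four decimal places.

-0.0129

Observed p* = 33/42 = 0.78571.
Balance c(1−p*) = e gives c = e/(1 − 0.78571) = 0.16/0.21429 = 0.74665.
New p* = 0.94 − e/c = 0.94 − 0.12480/0.74665 = 0.77285.
Δp* = 0.77285 − 0.78571 = -0.01286.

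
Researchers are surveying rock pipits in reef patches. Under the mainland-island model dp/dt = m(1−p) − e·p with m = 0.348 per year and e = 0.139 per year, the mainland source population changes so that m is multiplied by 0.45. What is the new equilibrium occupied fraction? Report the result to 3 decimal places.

Before: p* = 0.348/(0.348+0.139) = 0.7146.
After: m = 0.1566, e = 0.139; p* = 0.1566/0.2956 = 0.5298.

0.530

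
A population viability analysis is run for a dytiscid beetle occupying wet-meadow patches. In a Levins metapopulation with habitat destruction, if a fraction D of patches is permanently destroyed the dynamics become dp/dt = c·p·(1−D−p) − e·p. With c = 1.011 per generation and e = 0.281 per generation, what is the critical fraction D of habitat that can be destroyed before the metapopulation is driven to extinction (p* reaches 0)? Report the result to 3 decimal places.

0.722

The nontrivial equilibrium is p* = (1−D) − e/c; extinction occurs when this hits zero.
So D_crit = 1 − e/c = 1 − 0.281/1.011 = 1 − 0.2779 = 0.7221.
This equals the undisturbed p*, a classic result of Lande's extension.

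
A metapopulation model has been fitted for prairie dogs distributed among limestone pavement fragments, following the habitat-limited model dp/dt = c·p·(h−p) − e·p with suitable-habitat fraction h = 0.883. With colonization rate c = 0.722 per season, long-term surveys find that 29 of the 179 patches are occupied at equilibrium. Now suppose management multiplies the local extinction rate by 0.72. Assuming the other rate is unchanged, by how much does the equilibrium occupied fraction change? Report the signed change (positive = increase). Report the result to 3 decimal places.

0.202

Observed p* = 29/179 = 0.16201.
Balance c(h−p*) = e gives e = 0.722×(0.883 − 0.16201) = 0.52055.
New p* = 0.883 − e/c = 0.883 − 0.37480/0.72200 = 0.36389.
Δp* = 0.36389 − 0.16201 = +0.20188.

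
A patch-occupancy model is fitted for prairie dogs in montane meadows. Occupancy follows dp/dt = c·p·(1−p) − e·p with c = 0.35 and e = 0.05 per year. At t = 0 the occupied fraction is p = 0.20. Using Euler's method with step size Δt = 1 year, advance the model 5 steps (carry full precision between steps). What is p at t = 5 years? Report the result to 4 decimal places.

0.4837

Update rule: p ← p + [c·p·(1−p) − e·p]·Δt with Δt = 1.
step 1: Δp = +0.04600, p = 0.24600
step 2: Δp = +0.05262, p = 0.29862
step 3: Δp = +0.05838, p = 0.35699
step 4: Δp = +0.06249, p = 0.41949
step 5: Δp = +0.06426, p = 0.48374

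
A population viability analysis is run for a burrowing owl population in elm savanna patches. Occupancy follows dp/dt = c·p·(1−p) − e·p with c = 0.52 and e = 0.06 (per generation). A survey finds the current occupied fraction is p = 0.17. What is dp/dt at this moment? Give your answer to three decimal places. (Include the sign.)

0.063

Colonization term: c·p·(1−p) = 0.52×0.17×0.8300 = 0.07337.
Extinction term: e·p = 0.01020.
dp/dt = 0.07337 − 0.01020 = 0.06317.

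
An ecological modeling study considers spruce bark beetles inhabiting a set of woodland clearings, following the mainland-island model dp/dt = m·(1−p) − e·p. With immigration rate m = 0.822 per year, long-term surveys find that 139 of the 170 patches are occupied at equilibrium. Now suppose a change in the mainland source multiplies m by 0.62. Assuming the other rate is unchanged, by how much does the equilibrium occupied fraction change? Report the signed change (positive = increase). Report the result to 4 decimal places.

-0.0822

Observed p* = 139/170 = 0.81765.
Balance m(1−p*) = e·p* gives e = m(1−p*)/p* = 0.822×0.18235/0.81765 = 0.18332.
New p* = m/(m+e) = 0.50964/(0.50964+0.18332) = 0.73545.
Δp* = 0.73545 − 0.81765 = -0.08220.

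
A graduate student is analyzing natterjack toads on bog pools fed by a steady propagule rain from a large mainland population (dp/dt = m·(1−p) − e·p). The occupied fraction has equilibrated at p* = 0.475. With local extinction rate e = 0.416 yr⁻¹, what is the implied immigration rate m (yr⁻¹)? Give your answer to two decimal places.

At equilibrium m(1−p*) = e·p*, so m = e·p*/(1−p*).
m = 0.416 × 0.475 / 0.5250 = 0.1976/0.5250 = 0.3764.

0.38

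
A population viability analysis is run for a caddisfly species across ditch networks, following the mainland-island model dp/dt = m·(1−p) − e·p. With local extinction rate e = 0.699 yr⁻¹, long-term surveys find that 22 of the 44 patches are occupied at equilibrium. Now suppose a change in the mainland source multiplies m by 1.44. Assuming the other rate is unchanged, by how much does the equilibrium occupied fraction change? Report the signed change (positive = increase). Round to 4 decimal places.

0.0902

Observed p* = 22/44 = 0.50000.
Balance m(1−p*) = e·p* gives m = e·p*/(1−p*) = 0.699×0.50000/0.50000 = 0.69900.
New p* = m/(m+e) = 1.00656/(1.00656+0.69900) = 0.59016.
Δp* = 0.59016 − 0.50000 = +0.09016.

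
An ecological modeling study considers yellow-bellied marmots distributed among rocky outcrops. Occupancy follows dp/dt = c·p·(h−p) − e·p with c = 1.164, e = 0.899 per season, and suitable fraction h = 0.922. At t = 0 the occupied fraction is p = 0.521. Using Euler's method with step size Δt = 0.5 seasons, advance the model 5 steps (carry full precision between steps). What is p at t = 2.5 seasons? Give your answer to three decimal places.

0.258

Update rule: p ← p + [c·p·(h−p) − e·p]·Δt with Δt = 0.5.
p: 0.52100 → 0.40840  (Δp = -0.11260)
p: 0.40840 → 0.34690  (Δp = -0.06150)
p: 0.34690 → 0.30708  (Δp = -0.03982)
p: 0.30708 → 0.27895  (Δp = -0.02813)
p: 0.27895 → 0.25796  (Δp = -0.02099)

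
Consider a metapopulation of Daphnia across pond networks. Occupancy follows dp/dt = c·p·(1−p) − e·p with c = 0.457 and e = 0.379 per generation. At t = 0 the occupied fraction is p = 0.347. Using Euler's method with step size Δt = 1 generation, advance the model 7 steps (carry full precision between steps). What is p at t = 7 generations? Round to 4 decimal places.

Update rule: p ← p + [c·p·(1−p) − e·p]·Δt with Δt = 1.
step 1: Δp = -0.02796, p = 0.31904
step 2: Δp = -0.02163, p = 0.29741
step 3: Δp = -0.01722, p = 0.28018
step 4: Δp = -0.01402, p = 0.26616
step 5: Δp = -0.01161, p = 0.25455
step 6: Δp = -0.00976, p = 0.24479
step 7: Δp = -0.00829, p = 0.23650

0.2365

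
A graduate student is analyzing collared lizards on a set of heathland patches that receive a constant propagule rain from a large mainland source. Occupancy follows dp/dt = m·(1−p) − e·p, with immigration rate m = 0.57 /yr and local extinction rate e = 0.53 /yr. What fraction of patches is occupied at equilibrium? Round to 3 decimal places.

0.518

At equilibrium the propagule rain into empty patches balances local extinction: m(1−p*) = e·p*.
p* = m/(m+e) = 0.57/(0.57+0.53) = 0.57/1.1000 = 0.5182.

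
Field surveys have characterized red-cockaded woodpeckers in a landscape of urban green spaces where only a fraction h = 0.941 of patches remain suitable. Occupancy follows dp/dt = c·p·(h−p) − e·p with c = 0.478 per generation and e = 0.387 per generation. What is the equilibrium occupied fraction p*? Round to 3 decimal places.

0.131

Setting dp/dt = 0 and dividing by p* gives c·(h−p*) = e.
So p* = h − e/c = 0.941 − 0.387/0.478 = 0.941 − 0.8096 = 0.1314.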